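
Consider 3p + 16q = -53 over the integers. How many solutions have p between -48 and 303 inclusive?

gcd(16, 3) = 1  (16 = 5·3 + 1, 3 = 3·1).
Back-substituting, 3·(-5) + 16·(1) = 1.
Scale by -53: particular solution (265, -53); reduce p mod 16: (9, -5).
General solution: p = 9 + 16t, q = -5 - 3t for integer t.
-48 ≤ 9 + 16t ≤ 303 gives t ∈ [-3, 18], which is 22 values.

22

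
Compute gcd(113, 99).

1

gcd(113, 99) = 1  (113 = 1×99 + 14, 99 = 7×14 + 1, 14 = 14×1).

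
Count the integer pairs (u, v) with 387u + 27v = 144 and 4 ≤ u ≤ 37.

12

gcd(387, 27) = 9  (387 = 14×27 + 9, 27 = 3×9).
Back-substituting, 387×(1) + 27×(-14) = 9.
Scale by 16: particular solution (16, -224); reduce u mod 3: (1, -9).
General solution: u = 1 + 3t, v = -9 - 43t for integer t.
4 ≤ 1 + 3t ≤ 37 gives t ∈ [1, 12], which is 12 values.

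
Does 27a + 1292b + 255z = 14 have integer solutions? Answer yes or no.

yes

gcd(1292, 27) = 1  (1292 = 47·27 + 23, 27 = 1·23 + 4, 23 = 5·4 + 3, 4 = 1·3 + 1, 3 = 3·1).
gcd(1, 255) = 1.
1 divides 14, so integer solutions exist.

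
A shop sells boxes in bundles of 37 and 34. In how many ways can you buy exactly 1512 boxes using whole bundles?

1

Need nonnegative integers with 37j + 34k = 1512.
gcd(37, 34) = 1, and 37·(-11) + 34·(12) = 1.
So (j₀, k₀) = (-16632, 18144); general j = -16632 + 34t, k = 18144 - 37t.
j ≥ 0 ⇒ t ≥ 490; k ≥ 0 ⇒ t ≤ 490. That's 1 value of t.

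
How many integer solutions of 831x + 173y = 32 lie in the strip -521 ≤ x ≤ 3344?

22

gcd(831, 173) = 1.
By Bézout, 831×(-56) + 173×(269) = 1.
Particular solution: (111, -533).
General solution: x = 111 + 173t, y = -533 - 831t for integer t.
-521 ≤ 111 + 173t ≤ 3344 gives t ∈ [-3, 18], which is 22 values.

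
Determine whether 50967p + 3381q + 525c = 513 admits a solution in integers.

gcd(50967, 3381) = 21.
gcd(21, 525) = 21.
21 does not divide 513 (remainder 9), so no integer solutions.

no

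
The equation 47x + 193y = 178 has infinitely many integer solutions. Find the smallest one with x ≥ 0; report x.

12

gcd(193, 47):
  193 = 4*47 + 5
  47 = 9*5 + 2
  5 = 2*2 + 1
  2 = 2*1
so gcd(193, 47) = 1.
1 divides 178, so solutions exist.
Back-substitute for Bézout coefficients:
  1 = 5 - 2*2
  ... = 47*(-78) + 193*(19)
Scale by 178/1 = 178: (x₀, y₀) = (-13884, 3382).
General solution: x = -13884 + 193t, y = 3382 - 47t for integer t.
x ≥ 0: smallest is -13884 mod 193 = 12 (at t = 72), with y = -2.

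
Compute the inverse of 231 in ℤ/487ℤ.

409

gcd(487, 231) = 1  (487 = 2*231 + 25, 231 = 9*25 + 6, 25 = 4*6 + 1, 6 = 6*1).
Back-substituting, 231*(-78) + 487*(37) = 1.
So 231*-78 ≡ 1 (mod 487), and -78 mod 487 = 409.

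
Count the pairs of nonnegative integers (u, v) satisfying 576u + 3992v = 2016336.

gcd(3992, 576) = 8  (3992 = 6×576 + 536, 576 = 1×536 + 40, 536 = 13×40 + 16, 40 = 2×16 + 8, 16 = 2×8).
Back-substituting, 576×(201) + 3992×(-29) = 8.
Scale by 252042: one solution is (50660442, -7309218). Reduce u mod 499: (465, 438).
General: u = 465 + 499t, v = 438 - 72t.
u ≥ 0 ⇒ t ≥ 0; v ≥ 0 ⇒ t ≤ 6. So t ∈ [0, 6]: 7 solutions.

7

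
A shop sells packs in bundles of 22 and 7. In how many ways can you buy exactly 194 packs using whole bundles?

1

Need nonnegative integers with 22j + 7k = 194.
gcd(22, 7) = 1, and 22·(1) + 7·(-3) = 1.
So (j₀, k₀) = (194, -582); general j = 194 + 7t, k = -582 - 22t.
j ≥ 0 ⇒ t ≥ -27; k ≥ 0 ⇒ t ≤ -27. That's 1 value of t.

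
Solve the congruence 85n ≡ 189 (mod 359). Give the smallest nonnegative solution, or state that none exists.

gcd(359, 85):
  359 = 4*85 + 19
  85 = 4*19 + 9
  19 = 2*9 + 1
  9 = 9*1
so gcd(359, 85) = 1.
1 divides 189, so solutions exist.
Back-substitute for Bézout coefficients:
  1 = 19 - 2*9
  ... = 85*(-38) + 359*(9)
So 85*(-38) ≡ 1 (mod 359); multiply by 189: n ≡ -7182 (mod 359).
Smallest nonnegative: n = -7182 mod 359 = 357.

357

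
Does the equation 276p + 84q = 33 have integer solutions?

no

gcd(276, 84) = 12  (276 = 3*84 + 24, 84 = 3*24 + 12, 24 = 2*12).
12 does not divide 33 (remainder 9), so no integer solutions.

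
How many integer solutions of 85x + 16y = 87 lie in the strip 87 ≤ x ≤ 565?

30

gcd(85, 16) = 1.
By Bézout, 85·(-3) + 16·(16) = 1.
Particular solution: (11, -53).
General solution: x = 11 + 16t, y = -53 - 85t for integer t.
87 ≤ 11 + 16t ≤ 565 gives t ∈ [5, 34], which is 30 values.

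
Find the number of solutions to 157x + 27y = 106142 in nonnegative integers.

25

gcd(157, 27) = 1  (157 = 5×27 + 22, 27 = 1×22 + 5, 22 = 4×5 + 2, 5 = 2×2 + 1, 2 = 2×1).
Back-substituting, 157×(-11) + 27×(64) = 1.
Scale by 106142: one solution is (-1167562, 6793088). Reduce x mod 27: (26, 3780).
General: x = 26 + 27t, y = 3780 - 157t.
x ≥ 0 ⇒ t ≥ 0; y ≥ 0 ⇒ t ≤ 24. So t ∈ [0, 24]: 25 solutions.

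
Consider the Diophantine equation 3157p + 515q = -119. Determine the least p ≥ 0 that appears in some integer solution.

gcd(3157, 515):
  3157 = 6·515 + 67
  515 = 7·67 + 46
  67 = 1·46 + 21
  46 = 2·21 + 4
  21 = 5·4 + 1
  4 = 4·1
so gcd(3157, 515) = 1.
1 divides -119, so solutions exist.
Back-substitute for Bézout coefficients:
  1 = 21 - 5·4
  ... = 3157·(123) + 515·(-754)
Scale by -119/1 = -119: (p₀, q₀) = (-14637, 89726).
General solution: p = -14637 + 515t, q = 89726 - 3157t for integer t.
p ≥ 0: smallest is -14637 mod 515 = 298 (at t = 29), with q = -1827.

298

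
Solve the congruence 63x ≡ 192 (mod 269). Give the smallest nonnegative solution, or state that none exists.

gcd(269, 63):
  269 = 4×63 + 17
  63 = 3×17 + 12
  17 = 1×12 + 5
  12 = 2×5 + 2
  5 = 2×2 + 1
  2 = 2×1
so gcd(269, 63) = 1.
1 divides 192, so solutions exist.
Back-substitute for Bézout coefficients:
  1 = 5 - 2×2
  ... = 63×(-111) + 269×(26)
So 63×(-111) ≡ 1 (mod 269); multiply by 192: x ≡ -21312 (mod 269).
Smallest nonnegative: x = -21312 mod 269 = 208.

208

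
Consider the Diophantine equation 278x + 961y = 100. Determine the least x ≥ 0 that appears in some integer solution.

830

gcd(961, 278):
  961 = 3*278 + 127
  278 = 2*127 + 24
  127 = 5*24 + 7
  24 = 3*7 + 3
  7 = 2*3 + 1
  3 = 3*1
so gcd(961, 278) = 1.
1 divides 100, so solutions exist.
Back-substitute for Bézout coefficients:
  1 = 7 - 2*3
  ... = 278*(-280) + 961*(81)
Scale by 100/1 = 100: (x₀, y₀) = (-28000, 8100).
General solution: x = -28000 + 961t, y = 8100 - 278t for integer t.
x ≥ 0: smallest is -28000 mod 961 = 830 (at t = 30), with y = -240.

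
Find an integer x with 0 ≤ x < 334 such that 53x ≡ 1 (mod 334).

271

gcd(334, 53) = 1.
By Bézout, 53·(-63) + 334·(10) = 1.
So 53·-63 ≡ 1 (mod 334), and -63 mod 334 = 271.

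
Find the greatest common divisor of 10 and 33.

gcd(33, 10):
  33 = 3*10 + 3
  10 = 3*3 + 1
  3 = 3*1
so gcd(33, 10) = 1.

1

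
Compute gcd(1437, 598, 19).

1

gcd(1437, 598) = 1  (1437 = 2*598 + 241, 598 = 2*241 + 116, 241 = 2*116 + 9, 116 = 12*9 + 8, 9 = 1*8 + 1, 8 = 8*1).
gcd(1, 19) = 1.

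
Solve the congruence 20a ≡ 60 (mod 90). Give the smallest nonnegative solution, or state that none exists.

gcd(90, 20) = 10  (90 = 4·20 + 10, 20 = 2·10).
10 divides 60, so solutions exist.
Back-substituting, 20·(-4) + 90·(1) = 10.
So 20·(-4) ≡ 10 (mod 90); multiply by 6: a ≡ -24 (mod 9).
Smallest nonnegative: a = -24 mod 9 = 3.

3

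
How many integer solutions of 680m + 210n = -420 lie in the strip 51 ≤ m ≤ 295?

12

gcd(680, 210) = 10.
By Bézout, 680*(-4) + 210*(13) = 10.
Particular solution: (0, -2).
General solution: m = 0 + 21t, n = -2 - 68t for integer t.
51 ≤ 0 + 21t ≤ 295 gives t ∈ [3, 14], which is 12 values.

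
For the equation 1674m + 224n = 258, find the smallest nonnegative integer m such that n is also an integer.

13

gcd(1674, 224):
  1674 = 7*224 + 106
  224 = 2*106 + 12
  106 = 8*12 + 10
  12 = 1*10 + 2
  10 = 5*2
so gcd(1674, 224) = 2.
2 divides 258, so solutions exist.
Back-substitute for Bézout coefficients:
  2 = 12 - 1*10
  ... = 1674*(-19) + 224*(142)
Scale by 258/2 = 129: (m₀, n₀) = (-2451, 18318).
General solution: m = -2451 + 112t, n = 18318 - 837t for integer t.
m ≥ 0: smallest is -2451 mod 112 = 13 (at t = 22), with n = -96.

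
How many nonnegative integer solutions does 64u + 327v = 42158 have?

2

gcd(327, 64) = 1  (327 = 5*64 + 7, 64 = 9*7 + 1, 7 = 7*1).
Back-substituting, 64*(46) + 327*(-9) = 1.
Scale by 42158: one solution is (1939268, -379422). Reduce u mod 327: (158, 98).
General: u = 158 + 327t, v = 98 - 64t.
u ≥ 0 ⇒ t ≥ 0; v ≥ 0 ⇒ t ≤ 1. So t ∈ [0, 1]: 2 solutions.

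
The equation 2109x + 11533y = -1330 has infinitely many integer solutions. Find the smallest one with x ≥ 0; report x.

gcd(11533, 2109) = 19.
19 divides -1330, so solutions exist.
By Bézout, 2109·(175) + 11533·(-32) = 19.
Scale by -1330/19 = -70: (x₀, y₀) = (-12250, 2240).
General solution: x = -12250 + 607t, y = 2240 - 111t for integer t.
x ≥ 0: smallest is -12250 mod 607 = 497 (at t = 21), with y = -91.

497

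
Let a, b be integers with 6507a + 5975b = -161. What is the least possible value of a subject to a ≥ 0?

3852

gcd(6507, 5975) = 1.
1 divides -161, so solutions exist.
By Bézout, 6507*(1943) + 5975*(-2116) = 1.
Scale by -161/1 = -161: (a₀, b₀) = (-312823, 340676).
General solution: a = -312823 + 5975t, b = 340676 - 6507t for integer t.
a ≥ 0: smallest is -312823 mod 5975 = 3852 (at t = 53), with b = -4195.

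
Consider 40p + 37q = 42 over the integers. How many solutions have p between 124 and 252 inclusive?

4

gcd(40, 37) = 1  (40 = 1×37 + 3, 37 = 12×3 + 1, 3 = 3×1).
Back-substituting, 40×(-12) + 37×(13) = 1.
Scale by 42: particular solution (-504, 546); reduce p mod 37: (14, -14).
General solution: p = 14 + 37t, q = -14 - 40t for integer t.
124 ≤ 14 + 37t ≤ 252 gives t ∈ [3, 6], which is 4 values.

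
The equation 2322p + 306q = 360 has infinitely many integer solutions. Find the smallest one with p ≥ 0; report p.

2

gcd(2322, 306) = 18.
18 divides 360, so solutions exist.
By Bézout, 2322×(-5) + 306×(38) = 18.
Scale by 360/18 = 20: (p₀, q₀) = (-100, 760).
General solution: p = -100 + 17t, q = 760 - 129t for integer t.
p ≥ 0: smallest is -100 mod 17 = 2 (at t = 6), with q = -14.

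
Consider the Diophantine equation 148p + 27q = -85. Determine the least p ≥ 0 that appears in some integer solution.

gcd(148, 27):
  148 = 5·27 + 13
  27 = 2·13 + 1
  13 = 13·1
so gcd(148, 27) = 1.
1 divides -85, so solutions exist.
Back-substitute for Bézout coefficients:
  1 = 27 - 2·13
  ... = 148·(-2) + 27·(11)
Scale by -85/1 = -85: (p₀, q₀) = (170, -935).
General solution: p = 170 + 27t, q = -935 - 148t for integer t.
p ≥ 0: smallest is 170 mod 27 = 8 (at t = -6), with q = -47.

8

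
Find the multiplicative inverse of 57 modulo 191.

124

gcd(191, 57) = 1  (191 = 3*57 + 20, 57 = 2*20 + 17, 20 = 1*17 + 3, 17 = 5*3 + 2, 3 = 1*2 + 1, 2 = 2*1).
Back-substituting, 57*(-67) + 191*(20) = 1.
So 57*-67 ≡ 1 (mod 191), and -67 mod 191 = 124.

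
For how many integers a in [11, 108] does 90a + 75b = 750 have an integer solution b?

19

gcd(90, 75) = 15.
By Bézout, 90*(1) + 75*(-1) = 15.
Particular solution: (0, 10).
General solution: a = 0 + 5t, b = 10 - 6t for integer t.
11 ≤ 0 + 5t ≤ 108 gives t ∈ [3, 21], which is 19 values.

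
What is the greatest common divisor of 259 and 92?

gcd(259, 92) = 1  (259 = 2×92 + 75, 92 = 1×75 + 17, 75 = 4×17 + 7, 17 = 2×7 + 3, 7 = 2×3 + 1, 3 = 3×1).

1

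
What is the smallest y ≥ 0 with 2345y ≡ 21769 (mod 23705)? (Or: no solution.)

no solution

gcd(23705, 2345):
  23705 = 10·2345 + 255
  2345 = 9·255 + 50
  255 = 5·50 + 5
  50 = 10·5
so gcd(23705, 2345) = 5.
5 does not divide 21769, so the congruence has no solution.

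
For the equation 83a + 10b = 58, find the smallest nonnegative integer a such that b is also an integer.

6

gcd(83, 10):
  83 = 8·10 + 3
  10 = 3·3 + 1
  3 = 3·1
so gcd(83, 10) = 1.
1 divides 58, so solutions exist.
Back-substitute for Bézout coefficients:
  1 = 10 - 3·3
  ... = 83·(-3) + 10·(25)
Scale by 58/1 = 58: (a₀, b₀) = (-174, 1450).
General solution: a = -174 + 10t, b = 1450 - 83t for integer t.
a ≥ 0: smallest is -174 mod 10 = 6 (at t = 18), with b = -44.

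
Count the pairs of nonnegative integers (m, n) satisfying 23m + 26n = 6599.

11

gcd(26, 23):
  26 = 1×23 + 3
  23 = 7×3 + 2
  3 = 1×2 + 1
  2 = 2×1
so gcd(26, 23) = 1.
Back-substitute for Bézout coefficients:
  1 = 3 - 1×2
  ... = 23×(-9) + 26×(8)
Scale by 6599: one solution is (-59391, 52792). Reduce m mod 26: (19, 237).
General: m = 19 + 26t, n = 237 - 23t.
m ≥ 0 ⇒ t ≥ 0; n ≥ 0 ⇒ t ≤ 10. So t ∈ [0, 10]: 11 solutions.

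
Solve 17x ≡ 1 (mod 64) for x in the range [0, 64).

49

gcd(64, 17) = 1.
By Bézout, 17×(-15) + 64×(4) = 1.
So 17×-15 ≡ 1 (mod 64), and -15 mod 64 = 49.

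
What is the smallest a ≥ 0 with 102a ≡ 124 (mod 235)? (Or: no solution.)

gcd(235, 102) = 1  (235 = 2*102 + 31, 102 = 3*31 + 9, 31 = 3*9 + 4, 9 = 2*4 + 1, 4 = 4*1).
1 divides 124, so solutions exist.
Back-substituting, 102*(53) + 235*(-23) = 1.
So 102*(53) ≡ 1 (mod 235); multiply by 124: a ≡ 6572 (mod 235).
Smallest nonnegative: a = 6572 mod 235 = 227.

227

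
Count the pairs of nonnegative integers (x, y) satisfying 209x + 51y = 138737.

13

gcd(209, 51):
  209 = 4*51 + 5
  51 = 10*5 + 1
  5 = 5*1
so gcd(209, 51) = 1.
Back-substitute for Bézout coefficients:
  1 = 51 - 10*5
  ... = 209*(-10) + 51*(41)
Scale by 138737: one solution is (-1387370, 5688217). Reduce x mod 51: (34, 2581).
General: x = 34 + 51t, y = 2581 - 209t.
x ≥ 0 ⇒ t ≥ 0; y ≥ 0 ⇒ t ≤ 12. So t ∈ [0, 12]: 13 solutions.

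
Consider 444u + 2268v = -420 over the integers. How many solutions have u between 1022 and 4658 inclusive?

gcd(2268, 444) = 12  (2268 = 5*444 + 48, 444 = 9*48 + 12, 48 = 4*12).
Back-substituting, 444*(46) + 2268*(-9) = 12.
Scale by -35: particular solution (-1610, 315); reduce u mod 189: (91, -18).
General solution: u = 91 + 189t, v = -18 - 37t for integer t.
1022 ≤ 91 + 189t ≤ 4658 gives t ∈ [5, 24], which is 20 values.

20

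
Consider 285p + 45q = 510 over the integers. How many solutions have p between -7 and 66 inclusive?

gcd(285, 45) = 15  (285 = 6×45 + 15, 45 = 3×15).
Back-substituting, 285×(1) + 45×(-6) = 15.
Scale by 34: particular solution (34, -204); reduce p mod 3: (1, 5).
General solution: p = 1 + 3t, q = 5 - 19t for integer t.
-7 ≤ 1 + 3t ≤ 66 gives t ∈ [-2, 21], which is 24 values.

24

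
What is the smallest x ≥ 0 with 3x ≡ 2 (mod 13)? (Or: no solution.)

5

gcd(13, 3) = 1  (13 = 4×3 + 1, 3 = 3×1).
1 divides 2, so solutions exist.
Back-substituting, 3×(-4) + 13×(1) = 1.
So 3×(-4) ≡ 1 (mod 13); multiply by 2: x ≡ -8 (mod 13).
Smallest nonnegative: x = -8 mod 13 = 5.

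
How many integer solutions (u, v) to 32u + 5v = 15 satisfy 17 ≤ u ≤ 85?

14

gcd(32, 5) = 1.
By Bézout, 32*(-2) + 5*(13) = 1.
Particular solution: (0, 3).
General solution: u = 0 + 5t, v = 3 - 32t for integer t.
17 ≤ 0 + 5t ≤ 85 gives t ∈ [4, 17], which is 14 values.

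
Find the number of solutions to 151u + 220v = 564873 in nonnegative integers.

gcd(220, 151) = 1  (220 = 1×151 + 69, 151 = 2×69 + 13, 69 = 5×13 + 4, 13 = 3×4 + 1, 4 = 4×1).
Back-substituting, 151×(51) + 220×(-35) = 1.
Scale by 564873: one solution is (28808523, -19770555). Reduce u mod 220: (183, 2442).
General: u = 183 + 220t, v = 2442 - 151t.
u ≥ 0 ⇒ t ≥ 0; v ≥ 0 ⇒ t ≤ 16. So t ∈ [0, 16]: 17 solutions.

17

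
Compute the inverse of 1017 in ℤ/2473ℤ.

gcd(2473, 1017) = 1  (2473 = 2×1017 + 439, 1017 = 2×439 + 139, 439 = 3×139 + 22, 139 = 6×22 + 7, 22 = 3×7 + 1, 7 = 7×1).
Back-substituting, 1017×(-338) + 2473×(139) = 1.
So 1017×-338 ≡ 1 (mod 2473), and -338 mod 2473 = 2135.

2135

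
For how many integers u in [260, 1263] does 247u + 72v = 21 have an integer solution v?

gcd(247, 72) = 1.
By Bézout, 247×(7) + 72×(-24) = 1.
Particular solution: (3, -10).
General solution: u = 3 + 72t, v = -10 - 247t for integer t.
260 ≤ 3 + 72t ≤ 1263 gives t ∈ [4, 17], which is 14 values.

14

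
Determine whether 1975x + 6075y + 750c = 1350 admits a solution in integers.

yes

gcd(6075, 1975) = 25.
gcd(25, 750) = 25.
25 divides 1350, so integer solutions exist.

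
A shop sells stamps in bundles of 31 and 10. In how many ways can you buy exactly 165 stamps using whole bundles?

1

Need nonnegative integers with 31j + 10k = 165.
gcd(31, 10) = 1, and 31·(1) + 10·(-3) = 1.
So (j₀, k₀) = (165, -495); general j = 165 + 10t, k = -495 - 31t.
j ≥ 0 ⇒ t ≥ -16; k ≥ 0 ⇒ t ≤ -16. That's 1 value of t.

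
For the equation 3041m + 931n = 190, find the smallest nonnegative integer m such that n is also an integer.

gcd(3041, 931):
  3041 = 3·931 + 248
  931 = 3·248 + 187
  248 = 1·187 + 61
  187 = 3·61 + 4
  61 = 15·4 + 1
  4 = 4·1
so gcd(3041, 931) = 1.
1 divides 190, so solutions exist.
Back-substitute for Bézout coefficients:
  1 = 61 - 15·4
  ... = 3041·(229) + 931·(-748)
Scale by 190/1 = 190: (m₀, n₀) = (43510, -142120).
General solution: m = 43510 + 931t, n = -142120 - 3041t for integer t.
m ≥ 0: smallest is 43510 mod 931 = 684 (at t = -46), with n = -2234.

684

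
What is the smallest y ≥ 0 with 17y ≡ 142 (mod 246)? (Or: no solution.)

182

gcd(246, 17) = 1  (246 = 14×17 + 8, 17 = 2×8 + 1, 8 = 8×1).
1 divides 142, so solutions exist.
Back-substituting, 17×(29) + 246×(-2) = 1.
So 17×(29) ≡ 1 (mod 246); multiply by 142: y ≡ 4118 (mod 246).
Smallest nonnegative: y = 4118 mod 246 = 182.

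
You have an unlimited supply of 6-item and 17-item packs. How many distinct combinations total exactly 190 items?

Need nonnegative integers with 6j + 17k = 190.
gcd(6, 17) = 1, and 6·(3) + 17·(-1) = 1.
So (j₀, k₀) = (570, -190); general j = 570 + 17t, k = -190 - 6t.
j ≥ 0 ⇒ t ≥ -33; k ≥ 0 ⇒ t ≤ -32. That's 2 values of t.

2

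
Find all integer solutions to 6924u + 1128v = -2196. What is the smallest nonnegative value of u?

gcd(6924, 1128):
  6924 = 6*1128 + 156
  1128 = 7*156 + 36
  156 = 4*36 + 12
  36 = 3*12
so gcd(6924, 1128) = 12.
12 divides -2196, so solutions exist.
Back-substitute for Bézout coefficients:
  12 = 156 - 4*36
  ... = 6924*(29) + 1128*(-178)
Scale by -2196/12 = -183: (u₀, v₀) = (-5307, 32574).
General solution: u = -5307 + 94t, v = 32574 - 577t for integer t.
u ≥ 0: smallest is -5307 mod 94 = 51 (at t = 57), with v = -315.

51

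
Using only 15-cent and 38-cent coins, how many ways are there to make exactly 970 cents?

Need nonnegative integers with 15j + 38k = 970.
gcd(15, 38) = 1, and 15·(-5) + 38·(2) = 1.
So (j₀, k₀) = (-4850, 1940); general j = -4850 + 38t, k = 1940 - 15t.
j ≥ 0 ⇒ t ≥ 128; k ≥ 0 ⇒ t ≤ 129. That's 2 values of t.

2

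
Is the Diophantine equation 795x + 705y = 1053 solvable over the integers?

no

gcd(795, 705) = 15.
15 does not divide 1053 (remainder 3), so no integer solutions.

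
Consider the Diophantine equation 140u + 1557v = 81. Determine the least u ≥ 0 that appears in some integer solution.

1413

gcd(1557, 140) = 1.
1 divides 81, so solutions exist.
By Bézout, 140×(-367) + 1557×(33) = 1.
Scale by 81/1 = 81: (u₀, v₀) = (-29727, 2673).
General solution: u = -29727 + 1557t, v = 2673 - 140t for integer t.
u ≥ 0: smallest is -29727 mod 1557 = 1413 (at t = 20), with v = -127.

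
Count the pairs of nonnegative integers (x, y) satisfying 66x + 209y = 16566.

gcd(209, 66) = 11  (209 = 3×66 + 11, 66 = 6×11).
Back-substituting, 66×(-3) + 209×(1) = 11.
Scale by 1506: one solution is (-4518, 1506). Reduce x mod 19: (4, 78).
General: x = 4 + 19t, y = 78 - 6t.
x ≥ 0 ⇒ t ≥ 0; y ≥ 0 ⇒ t ≤ 13. So t ∈ [0, 13]: 14 solutions.

14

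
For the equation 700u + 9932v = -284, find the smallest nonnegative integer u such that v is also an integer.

gcd(9932, 700) = 4.
4 divides -284, so solutions exist.
By Bézout, 700·(752) + 9932·(-53) = 4.
Scale by -284/4 = -71: (u₀, v₀) = (-53392, 3763).
General solution: u = -53392 + 2483t, v = 3763 - 175t for integer t.
u ≥ 0: smallest is -53392 mod 2483 = 1234 (at t = 22), with v = -87.

1234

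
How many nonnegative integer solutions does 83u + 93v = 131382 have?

gcd(93, 83):
  93 = 1·83 + 10
  83 = 8·10 + 3
  10 = 3·3 + 1
  3 = 3·1
so gcd(93, 83) = 1.
Back-substitute for Bézout coefficients:
  1 = 10 - 3·3
  ... = 83·(-28) + 93·(25)
Scale by 131382: one solution is (-3678696, 3284550). Reduce u mod 93: (12, 1402).
General: u = 12 + 93t, v = 1402 - 83t.
u ≥ 0 ⇒ t ≥ 0; v ≥ 0 ⇒ t ≤ 16. So t ∈ [0, 16]: 17 solutions.

17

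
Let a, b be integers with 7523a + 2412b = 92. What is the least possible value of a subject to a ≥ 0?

160

gcd(7523, 2412) = 1.
1 divides 92, so solutions exist.
By Bézout, 7523×(395) + 2412×(-1232) = 1.
Scale by 92/1 = 92: (a₀, b₀) = (36340, -113344).
General solution: a = 36340 + 2412t, b = -113344 - 7523t for integer t.
a ≥ 0: smallest is 36340 mod 2412 = 160 (at t = -15), with b = -499.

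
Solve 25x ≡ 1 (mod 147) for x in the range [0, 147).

gcd(147, 25) = 1.
By Bézout, 25×(-47) + 147×(8) = 1.
So 25×-47 ≡ 1 (mod 147), and -47 mod 147 = 100.

100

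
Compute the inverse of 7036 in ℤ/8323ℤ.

gcd(8323, 7036):
  8323 = 1×7036 + 1287
  7036 = 5×1287 + 601
  1287 = 2×601 + 85
  601 = 7×85 + 6
  85 = 14×6 + 1
  6 = 6×1
so gcd(8323, 7036) = 1.
Back-substitute for Bézout coefficients:
  1 = 85 - 14×6
  ... = 7036×(-1371) + 8323×(1159)
So 7036×-1371 ≡ 1 (mod 8323), and -1371 mod 8323 = 6952.

6952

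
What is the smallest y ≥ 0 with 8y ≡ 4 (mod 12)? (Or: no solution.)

gcd(12, 8) = 4  (12 = 1×8 + 4, 8 = 2×4).
4 divides 4, so solutions exist.
Back-substituting, 8×(-1) + 12×(1) = 4.
So 8×(-1) ≡ 4 (mod 12); multiply by 1: y ≡ -1 (mod 3).
Smallest nonnegative: y = -1 mod 3 = 2.

2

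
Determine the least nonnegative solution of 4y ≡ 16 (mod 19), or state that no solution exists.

gcd(19, 4) = 1  (19 = 4*4 + 3, 4 = 1*3 + 1, 3 = 3*1).
1 divides 16, so solutions exist.
Back-substituting, 4*(5) + 19*(-1) = 1.
So 4*(5) ≡ 1 (mod 19); multiply by 16: y ≡ 80 (mod 19).
Smallest nonnegative: y = 80 mod 19 = 4.

4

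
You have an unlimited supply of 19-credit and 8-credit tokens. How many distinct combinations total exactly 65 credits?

Need nonnegative integers with 19j + 8k = 65.
gcd(19, 8) = 1, and 19·(3) + 8·(-7) = 1.
So (j₀, k₀) = (195, -455); general j = 195 + 8t, k = -455 - 19t.
j ≥ 0 ⇒ t ≥ -24; k ≥ 0 ⇒ t ≤ -24. That's 1 value of t.

1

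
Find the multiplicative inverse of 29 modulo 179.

gcd(179, 29) = 1.
By Bézout, 29·(-37) + 179·(6) = 1.
So 29·-37 ≡ 1 (mod 179), and -37 mod 179 = 142.

142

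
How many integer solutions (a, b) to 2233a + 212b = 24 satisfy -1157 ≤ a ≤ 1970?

14

gcd(2233, 212):
  2233 = 10·212 + 113
  212 = 1·113 + 99
  113 = 1·99 + 14
  99 = 7·14 + 1
  14 = 14·1
so gcd(2233, 212) = 1.
Back-substitute for Bézout coefficients:
  1 = 99 - 7·14
  ... = 2233·(-15) + 212·(158)
Scale by 24: particular solution (-360, 3792); reduce a mod 212: (64, -674).
General solution: a = 64 + 212t, b = -674 - 2233t for integer t.
-1157 ≤ 64 + 212t ≤ 1970 gives t ∈ [-5, 8], which is 14 values.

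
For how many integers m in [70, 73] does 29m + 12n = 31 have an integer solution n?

1

gcd(29, 12):
  29 = 2·12 + 5
  12 = 2·5 + 2
  5 = 2·2 + 1
  2 = 2·1
so gcd(29, 12) = 1.
Back-substitute for Bézout coefficients:
  1 = 5 - 2·2
  ... = 29·(5) + 12·(-12)
Scale by 31: particular solution (155, -372); reduce m mod 12: (11, -24).
General solution: m = 11 + 12t, n = -24 - 29t for integer t.
70 ≤ 11 + 12t ≤ 73 gives t ∈ [5, 5], which is 1 value.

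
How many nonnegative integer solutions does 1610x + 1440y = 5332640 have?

gcd(1610, 1440) = 10  (1610 = 1*1440 + 170, 1440 = 8*170 + 80, 170 = 2*80 + 10, 80 = 8*10).
Back-substituting, 1610*(17) + 1440*(-19) = 10.
Scale by 533264: one solution is (9065488, -10132016). Reduce x mod 144: (112, 3578).
General: x = 112 + 144t, y = 3578 - 161t.
x ≥ 0 ⇒ t ≥ 0; y ≥ 0 ⇒ t ≤ 22. So t ∈ [0, 22]: 23 solutions.

23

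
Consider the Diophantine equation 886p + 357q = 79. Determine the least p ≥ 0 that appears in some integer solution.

235

gcd(886, 357) = 1  (886 = 2×357 + 172, 357 = 2×172 + 13, 172 = 13×13 + 3, 13 = 4×3 + 1, 3 = 3×1).
1 divides 79, so solutions exist.
Back-substituting, 886×(-110) + 357×(273) = 1.
Scale by 79/1 = 79: (p₀, q₀) = (-8690, 21567).
General solution: p = -8690 + 357t, q = 21567 - 886t for integer t.
p ≥ 0: smallest is -8690 mod 357 = 235 (at t = 25), with q = -583.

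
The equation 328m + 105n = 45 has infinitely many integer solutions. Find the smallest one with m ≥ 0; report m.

60

gcd(328, 105) = 1  (328 = 3×105 + 13, 105 = 8×13 + 1, 13 = 13×1).
1 divides 45, so solutions exist.
Back-substituting, 328×(-8) + 105×(25) = 1.
Scale by 45/1 = 45: (m₀, n₀) = (-360, 1125).
General solution: m = -360 + 105t, n = 1125 - 328t for integer t.
m ≥ 0: smallest is -360 mod 105 = 60 (at t = 4), with n = -187.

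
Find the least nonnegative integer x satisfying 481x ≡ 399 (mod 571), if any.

gcd(571, 481) = 1.
1 divides 399, so solutions exist.
By Bézout, 481*(-184) + 571*(155) = 1.
So 481*(-184) ≡ 1 (mod 571); multiply by 399: x ≡ -73416 (mod 571).
Smallest nonnegative: x = -73416 mod 571 = 243.

243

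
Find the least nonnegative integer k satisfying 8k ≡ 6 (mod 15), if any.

gcd(15, 8) = 1  (15 = 1·8 + 7, 8 = 1·7 + 1, 7 = 7·1).
1 divides 6, so solutions exist.
Back-substituting, 8·(2) + 15·(-1) = 1.
So 8·(2) ≡ 1 (mod 15); multiply by 6: k ≡ 12 (mod 15).
Smallest nonnegative: k = 12 mod 15 = 12.

12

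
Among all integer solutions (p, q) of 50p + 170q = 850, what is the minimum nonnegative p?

0

gcd(170, 50) = 10  (170 = 3×50 + 20, 50 = 2×20 + 10, 20 = 2×10).
10 divides 850, so solutions exist.
Back-substituting, 50×(7) + 170×(-2) = 10.
Scale by 850/10 = 85: (p₀, q₀) = (595, -170).
General solution: p = 595 + 17t, q = -170 - 5t for integer t.
p ≥ 0: smallest is 595 mod 17 = 0 (at t = -35), with q = 5.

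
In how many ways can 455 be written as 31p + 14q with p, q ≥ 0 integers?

1

gcd(31, 14) = 1.
By Bézout, 31*(5) + 14*(-11) = 1.
One solution: (7, 17).
General: p = 7 + 14t, q = 17 - 31t.
p ≥ 0 ⇒ t ≥ 0; q ≥ 0 ⇒ t ≤ 0. So t ∈ [0, 0]: 1 solution.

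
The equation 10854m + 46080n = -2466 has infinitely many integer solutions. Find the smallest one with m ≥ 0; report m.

gcd(46080, 10854):
  46080 = 4×10854 + 2664
  10854 = 4×2664 + 198
  2664 = 13×198 + 90
  198 = 2×90 + 18
  90 = 5×18
so gcd(46080, 10854) = 18.
18 divides -2466, so solutions exist.
Back-substitute for Bézout coefficients:
  18 = 198 - 2×90
  ... = 10854×(467) + 46080×(-110)
Scale by -2466/18 = -137: (m₀, n₀) = (-63979, 15070).
General solution: m = -63979 + 2560t, n = 15070 - 603t for integer t.
m ≥ 0: smallest is -63979 mod 2560 = 21 (at t = 25), with n = -5.

21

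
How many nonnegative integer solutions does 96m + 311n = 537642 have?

18

gcd(311, 96) = 1  (311 = 3·96 + 23, 96 = 4·23 + 4, 23 = 5·4 + 3, 4 = 1·3 + 1, 3 = 3·1).
Back-substituting, 96·(81) + 311·(-25) = 1.
Scale by 537642: one solution is (43549002, -13441050). Reduce m mod 311: (294, 1638).
General: m = 294 + 311t, n = 1638 - 96t.
m ≥ 0 ⇒ t ≥ 0; n ≥ 0 ⇒ t ≤ 17. So t ∈ [0, 17]: 18 solutions.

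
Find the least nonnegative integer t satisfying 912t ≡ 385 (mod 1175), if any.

gcd(1175, 912) = 1.
1 divides 385, so solutions exist.
By Bézout, 912×(-277) + 1175×(215) = 1.
So 912×(-277) ≡ 1 (mod 1175); multiply by 385: t ≡ -106645 (mod 1175).
Smallest nonnegative: t = -106645 mod 1175 = 280.

280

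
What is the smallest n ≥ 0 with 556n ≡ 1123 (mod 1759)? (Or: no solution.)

gcd(1759, 556):
  1759 = 3*556 + 91
  556 = 6*91 + 10
  91 = 9*10 + 1
  10 = 10*1
so gcd(1759, 556) = 1.
1 divides 1123, so solutions exist.
Back-substitute for Bézout coefficients:
  1 = 91 - 9*10
  ... = 556*(-174) + 1759*(55)
So 556*(-174) ≡ 1 (mod 1759); multiply by 1123: n ≡ -195402 (mod 1759).
Smallest nonnegative: n = -195402 mod 1759 = 1606.

1606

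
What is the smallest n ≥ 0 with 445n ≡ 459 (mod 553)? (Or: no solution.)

134

gcd(553, 445):
  553 = 1×445 + 108
  445 = 4×108 + 13
  108 = 8×13 + 4
  13 = 3×4 + 1
  4 = 4×1
so gcd(553, 445) = 1.
1 divides 459, so solutions exist.
Back-substitute for Bézout coefficients:
  1 = 13 - 3×4
  ... = 445×(128) + 553×(-103)
So 445×(128) ≡ 1 (mod 553); multiply by 459: n ≡ 58752 (mod 553).
Smallest nonnegative: n = 58752 mod 553 = 134.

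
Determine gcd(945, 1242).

gcd(1242, 945):
  1242 = 1×945 + 297
  945 = 3×297 + 54
  297 = 5×54 + 27
  54 = 2×27
so gcd(1242, 945) = 27.

27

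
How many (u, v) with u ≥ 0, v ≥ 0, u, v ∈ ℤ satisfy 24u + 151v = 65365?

gcd(151, 24) = 1.
By Bézout, 24*(-44) + 151*(7) = 1.
One solution: (37, 427).
General: u = 37 + 151t, v = 427 - 24t.
u ≥ 0 ⇒ t ≥ 0; v ≥ 0 ⇒ t ≤ 17. So t ∈ [0, 17]: 18 solutions.

18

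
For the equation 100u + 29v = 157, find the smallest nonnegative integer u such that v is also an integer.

21

gcd(100, 29) = 1  (100 = 3*29 + 13, 29 = 2*13 + 3, 13 = 4*3 + 1, 3 = 3*1).
1 divides 157, so solutions exist.
Back-substituting, 100*(9) + 29*(-31) = 1.
Scale by 157/1 = 157: (u₀, v₀) = (1413, -4867).
General solution: u = 1413 + 29t, v = -4867 - 100t for integer t.
u ≥ 0: smallest is 1413 mod 29 = 21 (at t = -48), with v = -67.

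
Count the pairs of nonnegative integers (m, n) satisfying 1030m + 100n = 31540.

3

gcd(1030, 100):
  1030 = 10·100 + 30
  100 = 3·30 + 10
  30 = 3·10
so gcd(1030, 100) = 10.
Back-substitute for Bézout coefficients:
  10 = 100 - 3·30
  ... = 1030·(-3) + 100·(31)
Scale by 3154: one solution is (-9462, 97774). Reduce m mod 10: (8, 233).
General: m = 8 + 10t, n = 233 - 103t.
m ≥ 0 ⇒ t ≥ 0; n ≥ 0 ⇒ t ≤ 2. So t ∈ [0, 2]: 3 solutions.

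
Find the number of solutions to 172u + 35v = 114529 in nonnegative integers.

gcd(172, 35):
  172 = 4×35 + 32
  35 = 1×32 + 3
  32 = 10×3 + 2
  3 = 1×2 + 1
  2 = 2×1
so gcd(172, 35) = 1.
Back-substitute for Bézout coefficients:
  1 = 3 - 1×2
  ... = 172×(-12) + 35×(59)
Scale by 114529: one solution is (-1374348, 6757211). Reduce u mod 35: (32, 3115).
General: u = 32 + 35t, v = 3115 - 172t.
u ≥ 0 ⇒ t ≥ 0; v ≥ 0 ⇒ t ≤ 18. So t ∈ [0, 18]: 19 solutions.

19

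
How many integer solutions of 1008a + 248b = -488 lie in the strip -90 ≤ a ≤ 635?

23

gcd(1008, 248) = 8.
By Bézout, 1008×(-15) + 248×(61) = 8.
Particular solution: (16, -67).
General solution: a = 16 + 31t, b = -67 - 126t for integer t.
-90 ≤ 16 + 31t ≤ 635 gives t ∈ [-3, 19], which is 23 values.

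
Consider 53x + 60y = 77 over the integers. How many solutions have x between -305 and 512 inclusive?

13

gcd(60, 53):
  60 = 1*53 + 7
  53 = 7*7 + 4
  7 = 1*4 + 3
  4 = 1*3 + 1
  3 = 3*1
so gcd(60, 53) = 1.
Back-substitute for Bézout coefficients:
  1 = 4 - 1*3
  ... = 53*(17) + 60*(-15)
Scale by 77: particular solution (1309, -1155); reduce x mod 60: (49, -42).
General solution: x = 49 + 60t, y = -42 - 53t for integer t.
-305 ≤ 49 + 60t ≤ 512 gives t ∈ [-5, 7], which is 13 values.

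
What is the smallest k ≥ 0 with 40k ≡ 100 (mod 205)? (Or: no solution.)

gcd(205, 40) = 5.
5 divides 100, so solutions exist.
By Bézout, 40*(-5) + 205*(1) = 5.
So 40*(-5) ≡ 5 (mod 205); multiply by 20: k ≡ -100 (mod 41).
Smallest nonnegative: k = -100 mod 41 = 23.

23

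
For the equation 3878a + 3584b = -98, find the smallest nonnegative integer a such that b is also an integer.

85

gcd(3878, 3584) = 14  (3878 = 1×3584 + 294, 3584 = 12×294 + 56, 294 = 5×56 + 14, 56 = 4×14).
14 divides -98, so solutions exist.
Back-substituting, 3878×(61) + 3584×(-66) = 14.
Scale by -98/14 = -7: (a₀, b₀) = (-427, 462).
General solution: a = -427 + 256t, b = 462 - 277t for integer t.
a ≥ 0: smallest is -427 mod 256 = 85 (at t = 2), with b = -92.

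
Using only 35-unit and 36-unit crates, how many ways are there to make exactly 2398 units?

2

Need nonnegative integers with 35j + 36k = 2398.
gcd(35, 36) = 1, and 35·(-1) + 36·(1) = 1.
So (j₀, k₀) = (-2398, 2398); general j = -2398 + 36t, k = 2398 - 35t.
j ≥ 0 ⇒ t ≥ 67; k ≥ 0 ⇒ t ≤ 68. That's 2 values of t.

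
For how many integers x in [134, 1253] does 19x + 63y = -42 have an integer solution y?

18

gcd(63, 19) = 1.
By Bézout, 19·(10) + 63·(-3) = 1.
Particular solution: (21, -7).
General solution: x = 21 + 63t, y = -7 - 19t for integer t.
134 ≤ 21 + 63t ≤ 1253 gives t ∈ [2, 19], which is 18 values.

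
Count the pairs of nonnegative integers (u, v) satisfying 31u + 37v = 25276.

gcd(37, 31) = 1  (37 = 1*31 + 6, 31 = 5*6 + 1, 6 = 6*1).
Back-substituting, 31*(6) + 37*(-5) = 1.
Scale by 25276: one solution is (151656, -126380). Reduce u mod 37: (30, 658).
General: u = 30 + 37t, v = 658 - 31t.
u ≥ 0 ⇒ t ≥ 0; v ≥ 0 ⇒ t ≤ 21. So t ∈ [0, 21]: 22 solutions.

22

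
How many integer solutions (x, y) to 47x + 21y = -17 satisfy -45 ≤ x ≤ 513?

gcd(47, 21) = 1.
By Bézout, 47×(-4) + 21×(9) = 1.
Particular solution: (5, -12).
General solution: x = 5 + 21t, y = -12 - 47t for integer t.
-45 ≤ 5 + 21t ≤ 513 gives t ∈ [-2, 24], which is 27 values.

27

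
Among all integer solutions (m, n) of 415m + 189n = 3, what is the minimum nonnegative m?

gcd(415, 189) = 1  (415 = 2×189 + 37, 189 = 5×37 + 4, 37 = 9×4 + 1, 4 = 4×1).
1 divides 3, so solutions exist.
Back-substituting, 415×(46) + 189×(-101) = 1.
Scale by 3/1 = 3: (m₀, n₀) = (138, -303).
General solution: m = 138 + 189t, n = -303 - 415t for integer t.
m ≥ 0: smallest is 138 mod 189 = 138 (at t = 0), with n = -303.

138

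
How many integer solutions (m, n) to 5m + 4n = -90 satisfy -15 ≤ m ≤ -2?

gcd(5, 4) = 1.
By Bézout, 5*(1) + 4*(-1) = 1.
Particular solution: (2, -25).
General solution: m = 2 + 4t, n = -25 - 5t for integer t.
-15 ≤ 2 + 4t ≤ -2 gives t ∈ [-4, -1], which is 4 values.

4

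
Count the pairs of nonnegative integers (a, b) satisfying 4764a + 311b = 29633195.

gcd(4764, 311):
  4764 = 15*311 + 99
  311 = 3*99 + 14
  99 = 7*14 + 1
  14 = 14*1
so gcd(4764, 311) = 1.
Back-substitute for Bézout coefficients:
  1 = 99 - 7*14
  ... = 4764*(22) + 311*(-337)
Scale by 29633195: one solution is (651930290, -9986386715). Reduce a mod 311: (272, 91117).
General: a = 272 + 311t, b = 91117 - 4764t.
a ≥ 0 ⇒ t ≥ 0; b ≥ 0 ⇒ t ≤ 19. So t ∈ [0, 19]: 20 solutions.

20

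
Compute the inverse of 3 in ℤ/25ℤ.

gcd(25, 3) = 1.
By Bézout, 3×(-8) + 25×(1) = 1.
So 3×-8 ≡ 1 (mod 25), and -8 mod 25 = 17.

17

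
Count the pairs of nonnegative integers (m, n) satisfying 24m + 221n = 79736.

gcd(221, 24) = 1  (221 = 9·24 + 5, 24 = 4·5 + 4, 5 = 1·4 + 1, 4 = 4·1).
Back-substituting, 24·(-46) + 221·(5) = 1.
Scale by 79736: one solution is (-3667856, 398680). Reduce m mod 221: (81, 352).
General: m = 81 + 221t, n = 352 - 24t.
m ≥ 0 ⇒ t ≥ 0; n ≥ 0 ⇒ t ≤ 14. So t ∈ [0, 14]: 15 solutions.

15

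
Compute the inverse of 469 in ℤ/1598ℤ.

845

gcd(1598, 469):
  1598 = 3×469 + 191
  469 = 2×191 + 87
  191 = 2×87 + 17
  87 = 5×17 + 2
  17 = 8×2 + 1
  2 = 2×1
so gcd(1598, 469) = 1.
Back-substitute for Bézout coefficients:
  1 = 17 - 8×2
  ... = 469×(-753) + 1598×(221)
So 469×-753 ≡ 1 (mod 1598), and -753 mod 1598 = 845.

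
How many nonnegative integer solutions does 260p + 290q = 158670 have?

21

gcd(290, 260):
  290 = 1×260 + 30
  260 = 8×30 + 20
  30 = 1×20 + 10
  20 = 2×10
so gcd(290, 260) = 10.
Back-substitute for Bézout coefficients:
  10 = 30 - 1×20
  ... = 260×(-10) + 290×(9)
Scale by 15867: one solution is (-158670, 142803). Reduce p mod 29: (18, 531).
General: p = 18 + 29t, q = 531 - 26t.
p ≥ 0 ⇒ t ≥ 0; q ≥ 0 ⇒ t ≤ 20. So t ∈ [0, 20]: 21 solutions.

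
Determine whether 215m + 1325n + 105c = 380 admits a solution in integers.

gcd(1325, 215) = 5  (1325 = 6*215 + 35, 215 = 6*35 + 5, 35 = 7*5).
gcd(5, 105) = 5.
5 divides 380, so integer solutions exist.

yes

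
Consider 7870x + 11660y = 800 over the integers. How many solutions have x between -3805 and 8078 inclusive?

gcd(11660, 7870):
  11660 = 1*7870 + 3790
  7870 = 2*3790 + 290
  3790 = 13*290 + 20
  290 = 14*20 + 10
  20 = 2*10
so gcd(11660, 7870) = 10.
Back-substitute for Bézout coefficients:
  10 = 290 - 14*20
  ... = 7870*(563) + 11660*(-380)
Scale by 80: particular solution (45040, -30400); reduce x mod 1166: (732, -494).
General solution: x = 732 + 1166t, y = -494 - 787t for integer t.
-3805 ≤ 732 + 1166t ≤ 8078 gives t ∈ [-3, 6], which is 10 values.

10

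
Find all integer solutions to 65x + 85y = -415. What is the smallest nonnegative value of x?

gcd(85, 65) = 5.
5 divides -415, so solutions exist.
By Bézout, 65·(4) + 85·(-3) = 5.
Scale by -415/5 = -83: (x₀, y₀) = (-332, 249).
General solution: x = -332 + 17t, y = 249 - 13t for integer t.
x ≥ 0: smallest is -332 mod 17 = 8 (at t = 20), with y = -11.

8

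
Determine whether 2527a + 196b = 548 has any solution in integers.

no

gcd(2527, 196) = 7  (2527 = 12×196 + 175, 196 = 1×175 + 21, 175 = 8×21 + 7, 21 = 3×7).
7 does not divide 548 (remainder 2), so no integer solutions.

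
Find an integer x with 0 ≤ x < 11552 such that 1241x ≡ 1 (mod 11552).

6153

gcd(11552, 1241) = 1.
By Bézout, 1241·(-5399) + 11552·(580) = 1.
So 1241·-5399 ≡ 1 (mod 11552), and -5399 mod 11552 = 6153.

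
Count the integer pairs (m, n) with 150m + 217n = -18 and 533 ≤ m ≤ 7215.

gcd(217, 150) = 1  (217 = 1×150 + 67, 150 = 2×67 + 16, 67 = 4×16 + 3, 16 = 5×3 + 1, 3 = 3×1).
Back-substituting, 150×(68) + 217×(-47) = 1.
Scale by -18: particular solution (-1224, 846); reduce m mod 217: (78, -54).
General solution: m = 78 + 217t, n = -54 - 150t for integer t.
533 ≤ 78 + 217t ≤ 7215 gives t ∈ [3, 32], which is 30 values.

30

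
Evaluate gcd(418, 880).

22

gcd(880, 418):
  880 = 2·418 + 44
  418 = 9·44 + 22
  44 = 2·22
so gcd(880, 418) = 22.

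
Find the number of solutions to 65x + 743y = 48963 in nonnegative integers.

1

gcd(743, 65) = 1.
By Bézout, 65×(-80) + 743×(7) = 1.
One solution: (56, 61).
General: x = 56 + 743t, y = 61 - 65t.
x ≥ 0 ⇒ t ≥ 0; y ≥ 0 ⇒ t ≤ 0. So t ∈ [0, 0]: 1 solution.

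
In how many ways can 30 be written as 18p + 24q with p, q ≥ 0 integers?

gcd(24, 18):
  24 = 1×18 + 6
  18 = 3×6
so gcd(24, 18) = 6.
Back-substitute for Bézout coefficients:
  6 = 24 - 1×18
  ... = 18×(-1) + 24×(1)
Scale by 5: one solution is (-5, 5). Reduce p mod 4: (3, -1).
General: p = 3 + 4t, q = -1 - 3t.
p ≥ 0 ⇒ t ≥ 0; q ≥ 0 ⇒ t ≤ -1. So t ∈ [0, -1]: 0 solutions.

0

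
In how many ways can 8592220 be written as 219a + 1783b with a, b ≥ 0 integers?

22

gcd(1783, 219) = 1.
By Bézout, 219·(-863) + 1783·(106) = 1.
One solution: (1050, 4690).
General: a = 1050 + 1783t, b = 4690 - 219t.
a ≥ 0 ⇒ t ≥ 0; b ≥ 0 ⇒ t ≤ 21. So t ∈ [0, 21]: 22 solutions.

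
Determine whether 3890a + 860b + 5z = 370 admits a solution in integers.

yes

gcd(3890, 860):
  3890 = 4*860 + 450
  860 = 1*450 + 410
  450 = 1*410 + 40
  410 = 10*40 + 10
  40 = 4*10
so gcd(3890, 860) = 10.
gcd(10, 5) = 5.
5 divides 370, so integer solutions exist.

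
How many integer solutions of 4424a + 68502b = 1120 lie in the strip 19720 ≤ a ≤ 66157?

gcd(68502, 4424) = 14.
By Bézout, 4424*(1471) + 68502*(-95) = 14.
Particular solution: (248, -16).
General solution: a = 248 + 4893t, b = -16 - 316t for integer t.
19720 ≤ 248 + 4893t ≤ 66157 gives t ∈ [4, 13], which is 10 values.

10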